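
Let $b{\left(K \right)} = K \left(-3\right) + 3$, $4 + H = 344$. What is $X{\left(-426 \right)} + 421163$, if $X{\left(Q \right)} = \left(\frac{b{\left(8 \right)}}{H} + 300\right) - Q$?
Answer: $\frac{143442239}{340} \approx 4.2189 \cdot 10^{5}$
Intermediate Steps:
$H = 340$ ($H = -4 + 344 = 340$)
$b{\left(K \right)} = 3 - 3 K$ ($b{\left(K \right)} = - 3 K + 3 = 3 - 3 K$)
$X{\left(Q \right)} = \frac{101979}{340} - Q$ ($X{\left(Q \right)} = \left(\frac{3 - 24}{340} + 300\right) - Q = \left(\left(3 - 24\right) \frac{1}{340} + 300\right) - Q = \left(\left(-21\right) \frac{1}{340} + 300\right) - Q = \left(- \frac{21}{340} + 300\right) - Q = \frac{101979}{340} - Q$)
$X{\left(-426 \right)} + 421163 = \left(\frac{101979}{340} - -426\right) + 421163 = \left(\frac{101979}{340} + 426\right) + 421163 = \frac{246819}{340} + 421163 = \frac{143442239}{340}$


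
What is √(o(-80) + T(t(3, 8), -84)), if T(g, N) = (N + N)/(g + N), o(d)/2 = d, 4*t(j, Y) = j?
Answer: 8*I*√30414/111 ≈ 12.569*I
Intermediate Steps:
t(j, Y) = j/4
o(d) = 2*d
T(g, N) = 2*N/(N + g) (T(g, N) = (2*N)/(N + g) = 2*N/(N + g))
√(o(-80) + T(t(3, 8), -84)) = √(2*(-80) + 2*(-84)/(-84 + (¼)*3)) = √(-160 + 2*(-84)/(-84 + ¾)) = √(-160 + 2*(-84)/(-333/4)) = √(-160 + 2*(-84)*(-4/333)) = √(-160 + 224/111) = √(-17536/111) = 8*I*√30414/111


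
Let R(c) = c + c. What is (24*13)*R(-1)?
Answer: -624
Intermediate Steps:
R(c) = 2*c
(24*13)*R(-1) = (24*13)*(2*(-1)) = 312*(-2) = -624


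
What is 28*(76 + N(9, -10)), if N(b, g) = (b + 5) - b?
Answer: 2268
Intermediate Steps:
N(b, g) = 5 (N(b, g) = (5 + b) - b = 5)
28*(76 + N(9, -10)) = 28*(76 + 5) = 28*81 = 2268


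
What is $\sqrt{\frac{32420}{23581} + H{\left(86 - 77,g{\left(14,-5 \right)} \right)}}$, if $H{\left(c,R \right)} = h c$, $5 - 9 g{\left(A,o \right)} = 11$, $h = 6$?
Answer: $\frac{\sqrt{30791928314}}{23581} \approx 7.4414$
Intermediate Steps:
$g{\left(A,o \right)} = - \frac{2}{3}$ ($g{\left(A,o \right)} = \frac{5}{9} - \frac{11}{9} = - \frac{2}{3}$)
$H{\left(c,R \right)} = 6 c$
$\sqrt{\frac{32420}{23581} + H{\left(86 - 77,g{\left(14,-5 \right)} \right)}} = \sqrt{\frac{32420}{23581} + 6 \left(86 - 77\right)} = \sqrt{32420 \cdot \frac{1}{23581} + 6 \cdot 9} = \sqrt{\frac{32420}{23581} + 54} = \sqrt{\frac{1305794}{23581}} = \frac{\sqrt{30791928314}}{23581}$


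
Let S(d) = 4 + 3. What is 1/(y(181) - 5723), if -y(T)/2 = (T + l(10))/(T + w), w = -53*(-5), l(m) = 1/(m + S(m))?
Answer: -3791/21698971 ≈ -0.00017471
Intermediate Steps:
S(d) = 7
l(m) = 1/(7 + m) (l(m) = 1/(m + 7) = 1/(7 + m))
w = 265
y(T) = -2*(1/17 + T)/(265 + T) (y(T) = -2*(T + 1/(7 + 10))/(T + 265) = -2*(T + 1/17)/(265 + T) = -2*(1/17 + T)/(265 + T))
1/(y(181) - 5723) = 1/(2*(-1 - 17*181)/(17*(265 + 181)) - 5723) = 1/((2/17)*(-1 - 3077)/446 - 5723) = 1/((2/17)*(1/446)*(-3078) - 5723) = 1/(-3078/3791 - 5723) = 1/(-21698971/3791) = -3791/21698971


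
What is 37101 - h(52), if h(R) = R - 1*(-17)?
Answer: 37032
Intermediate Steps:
h(R) = 17 + R (h(R) = R + 17 = 17 + R)
37101 - h(52) = 37101 - (17 + 52) = 37101 - 1*69 = 37101 - 69 = 37032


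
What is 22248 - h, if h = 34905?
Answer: -12657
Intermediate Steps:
22248 - h = 22248 - 1*34905 = 22248 - 34905 = -12657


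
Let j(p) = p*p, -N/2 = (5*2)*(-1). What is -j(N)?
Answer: -400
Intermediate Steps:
N = 20 (N = -2*5*2*(-1) = -20*(-1) = -2*(-10) = 20)
j(p) = p²
-j(N) = -1*20² = -1*400 = -400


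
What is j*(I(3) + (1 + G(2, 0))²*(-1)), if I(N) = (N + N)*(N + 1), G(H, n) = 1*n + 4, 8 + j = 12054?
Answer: -12046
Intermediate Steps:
j = 12046 (j = -8 + 12054 = 12046)
G(H, n) = 4 + n (G(H, n) = n + 4 = 4 + n)
I(N) = 2*N*(1 + N) (I(N) = (2*N)*(1 + N) = 2*N*(1 + N))
j*(I(3) + (1 + G(2, 0))²*(-1)) = 12046*(2*3*(1 + 3) + (1 + (4 + 0))²*(-1)) = 12046*(2*3*4 + (1 + 4)²*(-1)) = 12046*(24 + 5²*(-1)) = 12046*(24 + 25*(-1)) = 12046*(24 - 25) = 12046*(-1) = -12046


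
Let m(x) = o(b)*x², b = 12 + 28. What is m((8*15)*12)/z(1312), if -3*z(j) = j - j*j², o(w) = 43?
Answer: 2786400/23525021 ≈ 0.11844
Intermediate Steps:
b = 40
z(j) = -j/3 + j³/3 (z(j) = -(j - j*j²)/3 = -(j - j³)/3 = -j/3 + j³/3)
m(x) = 43*x²
m((8*15)*12)/z(1312) = (43*((8*15)*12)²)/(((⅓)*1312*(-1 + 1312²))) = (43*(120*12)²)/(((⅓)*1312*(-1 + 1721344))) = (43*1440²)/(((⅓)*1312*1721343)) = (43*2073600)/752800672 = 89164800*(1/752800672) = 2786400/23525021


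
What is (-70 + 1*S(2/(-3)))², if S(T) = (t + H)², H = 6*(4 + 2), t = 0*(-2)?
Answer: 1503076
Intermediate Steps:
t = 0
H = 36 (H = 6*6 = 36)
S(T) = 1296 (S(T) = (0 + 36)² = 36² = 1296)
(-70 + 1*S(2/(-3)))² = (-70 + 1*1296)² = (-70 + 1296)² = 1226² = 1503076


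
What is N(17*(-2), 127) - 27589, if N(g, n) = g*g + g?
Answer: -26467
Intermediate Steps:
N(g, n) = g + g² (N(g, n) = g² + g = g + g²)
N(17*(-2), 127) - 27589 = (17*(-2))*(1 + 17*(-2)) - 27589 = -34*(1 - 34) - 27589 = -34*(-33) - 27589 = 1122 - 27589 = -26467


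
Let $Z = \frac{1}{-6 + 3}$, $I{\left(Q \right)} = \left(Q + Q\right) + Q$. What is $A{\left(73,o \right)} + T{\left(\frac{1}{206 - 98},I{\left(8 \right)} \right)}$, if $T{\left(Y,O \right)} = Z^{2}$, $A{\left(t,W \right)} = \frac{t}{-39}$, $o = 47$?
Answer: $- \frac{206}{117} \approx -1.7607$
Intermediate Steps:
$I{\left(Q \right)} = 3 Q$ ($I{\left(Q \right)} = 2 Q + Q = 3 Q$)
$Z = - \frac{1}{3}$ ($Z = \frac{1}{-3} = - \frac{1}{3} \approx -0.33333$)
$A{\left(t,W \right)} = - \frac{t}{39}$ ($A{\left(t,W \right)} = t \left(- \frac{1}{39}\right) = - \frac{t}{39}$)
$T{\left(Y,O \right)} = \frac{1}{9}$ ($T{\left(Y,O \right)} = \left(- \frac{1}{3}\right)^{2} = \frac{1}{9}$)
$A{\left(73,o \right)} + T{\left(\frac{1}{206 - 98},I{\left(8 \right)} \right)} = \left(- \frac{1}{39}\right) 73 + \frac{1}{9} = - \frac{73}{39} + \frac{1}{9} = - \frac{206}{117}$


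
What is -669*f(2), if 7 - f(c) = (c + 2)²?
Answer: 6021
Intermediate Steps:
f(c) = 7 - (2 + c)² (f(c) = 7 - (c + 2)² = 7 - (2 + c)²)
-669*f(2) = -669*(7 - (2 + 2)²) = -669*(7 - 1*4²) = -669*(7 - 1*16) = -669*(7 - 16) = -669*(-9) = 6021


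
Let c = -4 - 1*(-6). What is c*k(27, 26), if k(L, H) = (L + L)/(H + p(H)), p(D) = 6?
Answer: 27/8 ≈ 3.3750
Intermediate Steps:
k(L, H) = 2*L/(6 + H) (k(L, H) = (L + L)/(H + 6) = (2*L)/(6 + H) = 2*L/(6 + H))
c = 2 (c = -4 + 6 = 2)
c*k(27, 26) = 2*(2*27/(6 + 26)) = 2*(2*27/32) = 2*(2*27*(1/32)) = 2*(27/16) = 27/8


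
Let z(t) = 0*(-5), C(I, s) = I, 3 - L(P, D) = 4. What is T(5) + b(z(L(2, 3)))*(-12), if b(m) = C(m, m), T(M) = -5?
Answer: -5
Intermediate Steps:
L(P, D) = -1 (L(P, D) = 3 - 1*4 = 3 - 4 = -1)
z(t) = 0
b(m) = m
T(5) + b(z(L(2, 3)))*(-12) = -5 + 0*(-12) = -5 + 0 = -5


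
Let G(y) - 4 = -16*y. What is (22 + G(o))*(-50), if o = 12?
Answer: 8300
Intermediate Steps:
G(y) = 4 - 16*y
(22 + G(o))*(-50) = (22 + (4 - 16*12))*(-50) = (22 + (4 - 192))*(-50) = (22 - 188)*(-50) = -166*(-50) = 8300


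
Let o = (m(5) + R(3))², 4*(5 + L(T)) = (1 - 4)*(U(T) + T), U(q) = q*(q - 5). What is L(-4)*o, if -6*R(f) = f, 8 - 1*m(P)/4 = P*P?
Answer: -544301/4 ≈ -1.3608e+5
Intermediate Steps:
m(P) = 32 - 4*P² (m(P) = 32 - 4*P*P = 32 - 4*P²)
R(f) = -f/6
U(q) = q*(-5 + q)
L(T) = -5 - 3*T/4 - 3*T*(-5 + T)/4 (L(T) = -5 + ((1 - 4)*(T*(-5 + T) + T))/4 = -5 + (-3*(T + T*(-5 + T)))/4 = -5 + (-3*T - 3*T*(-5 + T))/4 = -5 + (-3*T/4 - 3*T*(-5 + T)/4) = -5 - 3*T/4 - 3*T*(-5 + T)/4)
o = 18769/4 (o = ((32 - 4*5²) - ⅙*3)² = ((32 - 4*25) - ½)² = ((32 - 100) - ½)² = (-68 - ½)² = (-137/2)² = 18769/4 ≈ 4692.3)
L(-4)*o = (-5 + 3*(-4) - ¾*(-4)²)*(18769/4) = (-5 - 12 - ¾*16)*(18769/4) = (-5 - 12 - 12)*(18769/4) = -29*18769/4 = -544301/4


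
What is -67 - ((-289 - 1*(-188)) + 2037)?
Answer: -2003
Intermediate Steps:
-67 - ((-289 - 1*(-188)) + 2037) = -67 - ((-289 + 188) + 2037) = -67 - (-101 + 2037) = -67 - 1*1936 = -67 - 1936 = -2003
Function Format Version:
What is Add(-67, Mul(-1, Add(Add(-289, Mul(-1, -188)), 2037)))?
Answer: -2003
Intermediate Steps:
Add(-67, Mul(-1, Add(Add(-289, Mul(-1, -188)), 2037))) = Add(-67, Mul(-1, Add(Add(-289, 188), 2037))) = Add(-67, Mul(-1, Add(-101, 2037))) = Add(-67, Mul(-1, 1936)) = Add(-67, -1936) = -2003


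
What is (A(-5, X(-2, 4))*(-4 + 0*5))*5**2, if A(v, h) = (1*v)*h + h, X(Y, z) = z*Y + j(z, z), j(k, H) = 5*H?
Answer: 4800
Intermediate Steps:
X(Y, z) = 5*z + Y*z (X(Y, z) = z*Y + 5*z = Y*z + 5*z = 5*z + Y*z)
A(v, h) = h + h*v (A(v, h) = v*h + h = h*v + h = h + h*v)
(A(-5, X(-2, 4))*(-4 + 0*5))*5**2 = (((4*(5 - 2))*(1 - 5))*(-4 + 0*5))*5**2 = (((4*3)*(-4))*(-4 + 0))*25 = ((12*(-4))*(-4))*25 = -48*(-4)*25 = 192*25 = 4800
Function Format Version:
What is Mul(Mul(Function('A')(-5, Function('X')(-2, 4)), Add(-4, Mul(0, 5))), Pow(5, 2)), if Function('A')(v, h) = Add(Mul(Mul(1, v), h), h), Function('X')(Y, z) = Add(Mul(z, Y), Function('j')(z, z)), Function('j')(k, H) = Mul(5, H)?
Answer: 4800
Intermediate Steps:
Function('X')(Y, z) = Add(Mul(5, z), Mul(Y, z)) (Function('X')(Y, z) = Add(Mul(z, Y), Mul(5, z)) = Add(Mul(Y, z), Mul(5, z)) = Add(Mul(5, z), Mul(Y, z)))
Function('A')(v, h) = Add(h, Mul(h, v)) (Function('A')(v, h) = Add(Mul(v, h), h) = Add(Mul(h, v), h) = Add(h, Mul(h, v)))
Mul(Mul(Function('A')(-5, Function('X')(-2, 4)), Add(-4, Mul(0, 5))), Pow(5, 2)) = Mul(Mul(Mul(Mul(4, Add(5, -2)), Add(1, -5)), Add(-4, Mul(0, 5))), Pow(5, 2)) = Mul(Mul(Mul(Mul(4, 3), -4), Add(-4, 0)), 25) = Mul(Mul(Mul(12, -4), -4), 25) = Mul(Mul(-48, -4), 25) = Mul(192, 25) = 4800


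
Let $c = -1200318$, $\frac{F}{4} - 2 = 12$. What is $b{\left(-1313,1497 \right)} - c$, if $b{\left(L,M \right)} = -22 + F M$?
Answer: $1284128$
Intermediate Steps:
$F = 56$ ($F = 8 + 4 \cdot 12 = 8 + 48 = 56$)
$b{\left(L,M \right)} = -22 + 56 M$
$b{\left(-1313,1497 \right)} - c = \left(-22 + 56 \cdot 1497\right) - -1200318 = \left(-22 + 83832\right) + 1200318 = 83810 + 1200318 = 1284128$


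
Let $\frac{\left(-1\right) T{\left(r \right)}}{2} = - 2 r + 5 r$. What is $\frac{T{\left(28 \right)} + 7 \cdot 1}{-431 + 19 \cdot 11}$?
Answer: $\frac{161}{222} \approx 0.72523$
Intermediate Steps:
$T{\left(r \right)} = - 6 r$ ($T{\left(r \right)} = - 2 \left(- 2 r + 5 r\right) = - 2 \cdot 3 r = - 6 r$)
$\frac{T{\left(28 \right)} + 7 \cdot 1}{-431 + 19 \cdot 11} = \frac{\left(-6\right) 28 + 7 \cdot 1}{-431 + 19 \cdot 11} = \frac{-168 + 7}{-431 + 209} = \frac{1}{-222} \left(-161\right) = \left(- \frac{1}{222}\right) \left(-161\right) = \frac{161}{222}$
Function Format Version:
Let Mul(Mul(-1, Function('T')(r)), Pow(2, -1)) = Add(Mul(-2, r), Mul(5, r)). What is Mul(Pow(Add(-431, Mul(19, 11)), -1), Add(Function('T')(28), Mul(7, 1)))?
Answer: Rational(161, 222) ≈ 0.72523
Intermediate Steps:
Function('T')(r) = Mul(-6, r) (Function('T')(r) = Mul(-2, Add(Mul(-2, r), Mul(5, r))) = Mul(-2, Mul(3, r)) = Mul(-6, r))
Mul(Pow(Add(-431, Mul(19, 11)), -1), Add(Function('T')(28), Mul(7, 1))) = Mul(Pow(Add(-431, Mul(19, 11)), -1), Add(Mul(-6, 28), Mul(7, 1))) = Mul(Pow(Add(-431, 209), -1), Add(-168, 7)) = Mul(Pow(-222, -1), -161) = Mul(Rational(-1, 222), -161) = Rational(161, 222)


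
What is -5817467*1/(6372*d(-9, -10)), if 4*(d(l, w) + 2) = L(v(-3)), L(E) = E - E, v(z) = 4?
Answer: 5817467/12744 ≈ 456.49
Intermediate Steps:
L(E) = 0
d(l, w) = -2 (d(l, w) = -2 + (¼)*0 = -2 + 0 = -2)
-5817467*1/(6372*d(-9, -10)) = -5817467/(-2*(-59)*(-108)) = -5817467/(118*(-108)) = -5817467/(-12744) = -5817467*(-1/12744) = 5817467/12744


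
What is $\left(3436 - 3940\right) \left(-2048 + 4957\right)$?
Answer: $-1466136$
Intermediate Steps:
$\left(3436 - 3940\right) \left(-2048 + 4957\right) = \left(-504\right) 2909 = -1466136$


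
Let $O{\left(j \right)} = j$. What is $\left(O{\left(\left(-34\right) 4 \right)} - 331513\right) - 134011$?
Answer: $-465660$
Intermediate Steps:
$\left(O{\left(\left(-34\right) 4 \right)} - 331513\right) - 134011 = \left(\left(-34\right) 4 - 331513\right) - 134011 = \left(-136 - 331513\right) - 134011 = -331649 - 134011 = -465660$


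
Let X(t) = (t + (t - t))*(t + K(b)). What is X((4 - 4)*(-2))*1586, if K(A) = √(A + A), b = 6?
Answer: 0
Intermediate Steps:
K(A) = √2*√A (K(A) = √(2*A) = √2*√A)
X(t) = t*(t + 2*√3) (X(t) = (t + (t - t))*(t + √2*√6) = (t + 0)*(t + 2*√3) = t*(t + 2*√3))
X((4 - 4)*(-2))*1586 = (((4 - 4)*(-2))*((4 - 4)*(-2) + 2*√3))*1586 = ((0*(-2))*(0*(-2) + 2*√3))*1586 = (0*(0 + 2*√3))*1586 = (0*(2*√3))*1586 = 0*1586 = 0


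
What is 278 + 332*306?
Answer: 101870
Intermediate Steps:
278 + 332*306 = 278 + 101592 = 101870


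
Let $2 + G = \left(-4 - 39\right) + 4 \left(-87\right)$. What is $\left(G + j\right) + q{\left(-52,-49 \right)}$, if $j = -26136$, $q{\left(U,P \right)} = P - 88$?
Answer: $-26666$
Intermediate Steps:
$q{\left(U,P \right)} = -88 + P$
$G = -393$ ($G = -2 + \left(\left(-4 - 39\right) + 4 \left(-87\right)\right) = -2 - 391 = -393$)
$\left(G + j\right) + q{\left(-52,-49 \right)} = \left(-393 - 26136\right) - 137 = -26529 - 137 = -26666$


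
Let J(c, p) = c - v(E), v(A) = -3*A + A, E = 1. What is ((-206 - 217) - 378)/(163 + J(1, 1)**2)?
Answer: -801/172 ≈ -4.6570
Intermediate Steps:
v(A) = -2*A
J(c, p) = 2 + c (J(c, p) = c - (-2) = c - 1*(-2) = c + 2 = 2 + c)
((-206 - 217) - 378)/(163 + J(1, 1)**2) = ((-206 - 217) - 378)/(163 + (2 + 1)**2) = (-423 - 378)/(163 + 3**2) = -801/(163 + 9) = -801/172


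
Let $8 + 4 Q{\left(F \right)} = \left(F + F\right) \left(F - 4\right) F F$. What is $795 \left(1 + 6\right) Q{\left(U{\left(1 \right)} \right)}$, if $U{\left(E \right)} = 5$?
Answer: $\frac{673365}{2} \approx 3.3668 \cdot 10^{5}$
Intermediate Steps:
$Q{\left(F \right)} = -2 + \frac{F^{3} \left(-4 + F\right)}{2}$ ($Q{\left(F \right)} = -2 + \frac{\left(F + F\right) \left(F - 4\right) F F}{4} = -2 + \frac{2 F \left(-4 + F\right) F^{2}}{4} = -2 + \frac{2 F^{3} \left(-4 + F\right)}{4} = -2 + \frac{F^{3} \left(-4 + F\right)}{2}$)
$795 \left(1 + 6\right) Q{\left(U{\left(1 \right)} \right)} = 795 \left(1 + 6\right) \left(-2 + \frac{5^{4}}{2} - 2 \cdot 5^{3}\right) = 795 \cdot 7 \left(-2 + \frac{1}{2} \cdot 625 - 250\right) = 795 \cdot 7 \left(-2 + \frac{625}{2} - 250\right) = 795 \cdot 7 \cdot \frac{121}{2} = 795 \cdot \frac{847}{2} = \frac{673365}{2}$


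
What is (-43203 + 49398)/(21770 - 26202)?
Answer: -6195/4432 ≈ -1.3978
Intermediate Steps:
(-43203 + 49398)/(21770 - 26202) = 6195/(-4432) = 6195*(-1/4432) = -6195/4432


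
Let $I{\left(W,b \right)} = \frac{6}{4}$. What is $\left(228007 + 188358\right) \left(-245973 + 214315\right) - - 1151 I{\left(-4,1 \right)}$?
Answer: $- \frac{26362562887}{2} \approx -1.3181 \cdot 10^{10}$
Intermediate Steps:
$I{\left(W,b \right)} = \frac{3}{2}$ ($I{\left(W,b \right)} = 6 \cdot \frac{1}{4} = \frac{3}{2}$)
$\left(228007 + 188358\right) \left(-245973 + 214315\right) - - 1151 I{\left(-4,1 \right)} = \left(228007 + 188358\right) \left(-245973 + 214315\right) - \left(-1151\right) \frac{3}{2} = 416365 \left(-31658\right) - - \frac{3453}{2} = -13181283170 + \frac{3453}{2} = - \frac{26362562887}{2}$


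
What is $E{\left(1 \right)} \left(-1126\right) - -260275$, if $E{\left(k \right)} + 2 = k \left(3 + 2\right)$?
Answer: $256897$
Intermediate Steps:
$E{\left(k \right)} = -2 + 5 k$ ($E{\left(k \right)} = -2 + k \left(3 + 2\right) = -2 + k 5 = -2 + 5 k$)
$E{\left(1 \right)} \left(-1126\right) - -260275 = \left(-2 + 5 \cdot 1\right) \left(-1126\right) - -260275 = \left(-2 + 5\right) \left(-1126\right) + 260275 = 3 \left(-1126\right) + 260275 = -3378 + 260275 = 256897$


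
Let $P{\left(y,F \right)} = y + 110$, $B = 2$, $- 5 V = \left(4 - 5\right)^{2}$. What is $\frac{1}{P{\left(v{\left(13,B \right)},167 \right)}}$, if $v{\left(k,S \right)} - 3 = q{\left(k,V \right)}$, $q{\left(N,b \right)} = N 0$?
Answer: $\frac{1}{113} \approx 0.0088496$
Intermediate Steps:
$V = - \frac{1}{5}$ ($V = - \frac{\left(4 - 5\right)^{2}}{5} = - \frac{\left(-1\right)^{2}}{5} = \left(- \frac{1}{5}\right) 1 = - \frac{1}{5} \approx -0.2$)
$q{\left(N,b \right)} = 0$
$v{\left(k,S \right)} = 3$ ($v{\left(k,S \right)} = 3 + 0 = 3$)
$P{\left(y,F \right)} = 110 + y$
$\frac{1}{P{\left(v{\left(13,B \right)},167 \right)}} = \frac{1}{110 + 3} = \frac{1}{113}$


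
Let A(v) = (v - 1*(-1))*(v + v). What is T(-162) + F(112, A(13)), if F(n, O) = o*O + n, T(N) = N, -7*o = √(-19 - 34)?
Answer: -50 - 52*I*√53 ≈ -50.0 - 378.57*I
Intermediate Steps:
o = -I*√53/7 (o = -√(-19 - 34)/7 = -I*√53/7 ≈ -1.04*I)
A(v) = 2*v*(1 + v) (A(v) = (v + 1)*(2*v) = (1 + v)*(2*v) = 2*v*(1 + v))
F(n, O) = n - I*O*√53/7 (F(n, O) = (-I*√53/7)*O + n = -I*O*√53/7 + n = n - I*O*√53/7)
T(-162) + F(112, A(13)) = -162 + (112 - I*2*13*(1 + 13)*√53/7) = -162 + (112 - I*2*13*14*√53/7) = -162 + (112 - ⅐*I*364*√53) = -162 + (112 - 52*I*√53) = -50 - 52*I*√53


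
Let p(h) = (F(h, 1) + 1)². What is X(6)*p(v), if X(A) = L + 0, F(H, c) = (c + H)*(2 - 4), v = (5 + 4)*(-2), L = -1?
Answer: -1225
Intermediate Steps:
v = -18 (v = 9*(-2) = -18)
F(H, c) = -2*H - 2*c (F(H, c) = (H + c)*(-2) = -2*H - 2*c)
p(h) = (-1 - 2*h)² (p(h) = ((-2*h - 2*1) + 1)² = ((-2*h - 2) + 1)² = ((-2 - 2*h) + 1)² = (-1 - 2*h)²)
X(A) = -1 (X(A) = -1 + 0 = -1)
X(6)*p(v) = -(1 + 2*(-18))² = -(1 - 36)² = -1*(-35)² = -1*1225 = -1225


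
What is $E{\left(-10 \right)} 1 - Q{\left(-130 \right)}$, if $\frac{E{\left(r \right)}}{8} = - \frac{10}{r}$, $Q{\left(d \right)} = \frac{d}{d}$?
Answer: $7$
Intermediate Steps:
$Q{\left(d \right)} = 1$
$E{\left(r \right)} = - \frac{80}{r}$ ($E{\left(r \right)} = 8 \left(- \frac{10}{r}\right) = - \frac{80}{r}$)
$E{\left(-10 \right)} 1 - Q{\left(-130 \right)} = - \frac{80}{-10} \cdot 1 - 1 = \left(-80\right) \left(- \frac{1}{10}\right) 1 - 1 = 8 \cdot 1 - 1 = 8 - 1 = 7$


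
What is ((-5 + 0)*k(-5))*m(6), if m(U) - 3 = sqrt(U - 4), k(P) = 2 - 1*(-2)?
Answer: -60 - 20*sqrt(2) ≈ -88.284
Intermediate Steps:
k(P) = 4 (k(P) = 2 + 2 = 4)
m(U) = 3 + sqrt(-4 + U) (m(U) = 3 + sqrt(U - 4) = 3 + sqrt(-4 + U))
((-5 + 0)*k(-5))*m(6) = ((-5 + 0)*4)*(3 + sqrt(-4 + 6)) = (-5*4)*(3 + sqrt(2)) = -20*(3 + sqrt(2)) = -60 - 20*sqrt(2)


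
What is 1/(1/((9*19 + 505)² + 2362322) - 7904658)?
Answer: -2819298/22285586490083 ≈ -1.2651e-7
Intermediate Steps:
1/(1/((9*19 + 505)² + 2362322) - 7904658) = 1/(1/((171 + 505)² + 2362322) - 7904658) = 1/(1/(676² + 2362322) - 7904658) = 1/(1/(456976 + 2362322) - 7904658) = 1/(1/2819298 - 7904658) = 1/(-22285586490083/2819298) = -2819298/22285586490083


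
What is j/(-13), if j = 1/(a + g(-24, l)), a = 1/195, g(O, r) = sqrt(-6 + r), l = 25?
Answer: 15/722474 - 2925*sqrt(19)/722474 ≈ -0.017627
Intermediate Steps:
a = 1/195 ≈ 0.0051282
j = 1/(1/195 + sqrt(19)) (j = 1/(1/195 + sqrt(-6 + 25)) = 1/(1/195 + sqrt(19)) ≈ 0.22915)
j/(-13) = (-195/722474 + 38025*sqrt(19)/722474)/(-13) = -(-195/722474 + 38025*sqrt(19)/722474)/13 = 15/722474 - 2925*sqrt(19)/722474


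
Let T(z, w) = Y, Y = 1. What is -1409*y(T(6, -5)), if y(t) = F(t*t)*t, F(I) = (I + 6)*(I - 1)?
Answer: 0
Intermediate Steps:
T(z, w) = 1
F(I) = (-1 + I)*(6 + I) (F(I) = (6 + I)*(-1 + I) = (-1 + I)*(6 + I))
y(t) = t*(-6 + t⁴ + 5*t²) (y(t) = (-6 + (t*t)² + 5*(t*t))*t = (-6 + (t²)² + 5*t²)*t = (-6 + t⁴ + 5*t²)*t = t*(-6 + t⁴ + 5*t²))
-1409*y(T(6, -5)) = -1409*(-6 + 1⁴ + 5*1²) = -1409*(-6 + 1 + 5*1) = -1409*(-6 + 1 + 5) = -1409*0 = 0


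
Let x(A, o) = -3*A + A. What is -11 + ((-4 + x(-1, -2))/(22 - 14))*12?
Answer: -14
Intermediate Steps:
x(A, o) = -2*A
-11 + ((-4 + x(-1, -2))/(22 - 14))*12 = -11 + ((-4 - 2*(-1))/(22 - 14))*12 = -11 + ((-4 + 2)/8)*12 = -11 - 2*⅛*12 = -11 - ¼*12 = -11 - 3 = -14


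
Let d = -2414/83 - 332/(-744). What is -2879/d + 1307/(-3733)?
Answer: 165339081161/1650415295 ≈ 100.18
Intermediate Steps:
d = -442115/15438 (d = -2414*1/83 - 332*(-1/744) = -2414/83 + 83/186 = -442115/15438 ≈ -28.638)
-2879/d + 1307/(-3733) = -2879/(-442115/15438) + 1307/(-3733) = -2879*(-15438/442115) + 1307*(-1/3733) = 44446002/442115 - 1307/3733 = 165339081161/1650415295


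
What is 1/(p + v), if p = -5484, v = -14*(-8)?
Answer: -1/5372 ≈ -0.00018615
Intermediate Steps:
v = 112
1/(p + v) = 1/(-5484 + 112) = 1/(-5372) = -1/5372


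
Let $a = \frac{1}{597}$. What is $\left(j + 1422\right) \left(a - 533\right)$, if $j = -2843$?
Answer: $\frac{452162200}{597} \approx 7.5739 \cdot 10^{5}$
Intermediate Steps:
$a = \frac{1}{597} \approx 0.001675$
$\left(j + 1422\right) \left(a - 533\right) = \left(-2843 + 1422\right) \left(\frac{1}{597} - 533\right) = \left(-1421\right) \left(- \frac{318200}{597}\right) = \frac{452162200}{597}$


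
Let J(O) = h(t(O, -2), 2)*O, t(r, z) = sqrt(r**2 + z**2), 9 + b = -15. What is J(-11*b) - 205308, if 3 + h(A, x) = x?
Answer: -205572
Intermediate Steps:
b = -24 (b = -9 - 15 = -24)
h(A, x) = -3 + x
J(O) = -O (J(O) = (-3 + 2)*O = -O)
J(-11*b) - 205308 = -(-11)*(-24) - 205308 = -1*264 - 205308 = -264 - 205308 = -205572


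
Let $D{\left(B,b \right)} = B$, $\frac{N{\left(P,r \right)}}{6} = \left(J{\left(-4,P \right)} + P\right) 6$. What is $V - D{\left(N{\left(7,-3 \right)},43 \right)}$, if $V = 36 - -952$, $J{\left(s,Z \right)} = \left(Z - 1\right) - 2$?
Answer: $592$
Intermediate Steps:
$J{\left(s,Z \right)} = -3 + Z$ ($J{\left(s,Z \right)} = \left(-1 + Z\right) - 2 = -3 + Z$)
$N{\left(P,r \right)} = -108 + 72 P$ ($N{\left(P,r \right)} = 6 \left(\left(-3 + P\right) + P\right) 6 = 6 \left(-3 + 2 P\right) 6 = 6 \left(-18 + 12 P\right) = -108 + 72 P$)
$V = 988$ ($V = 36 + 952 = 988$)
$V - D{\left(N{\left(7,-3 \right)},43 \right)} = 988 - \left(-108 + 72 \cdot 7\right) = 988 - \left(-108 + 504\right) = 988 - 396 = 592$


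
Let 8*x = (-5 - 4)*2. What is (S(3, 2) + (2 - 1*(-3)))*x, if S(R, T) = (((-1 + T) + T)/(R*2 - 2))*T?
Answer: -117/8 ≈ -14.625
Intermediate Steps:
x = -9/4 (x = ((-5 - 4)*2)/8 = (-9*2)/8 = (⅛)*(-18) = -9/4 ≈ -2.2500)
S(R, T) = T*(-1 + 2*T)/(-2 + 2*R) (S(R, T) = ((-1 + 2*T)/(2*R - 2))*T = ((-1 + 2*T)/(-2 + 2*R))*T = T*(-1 + 2*T)/(-2 + 2*R))
(S(3, 2) + (2 - 1*(-3)))*x = ((½)*2*(-1 + 2*2)/(-1 + 3) + (2 - 1*(-3)))*(-9/4) = ((½)*2*(-1 + 4)/2 + (2 + 3))*(-9/4) = ((½)*2*(½)*3 + 5)*(-9/4) = (3/2 + 5)*(-9/4) = (13/2)*(-9/4) = -117/8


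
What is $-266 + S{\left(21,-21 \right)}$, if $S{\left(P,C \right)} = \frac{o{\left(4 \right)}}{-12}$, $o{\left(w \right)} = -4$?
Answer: $- \frac{797}{3} \approx -265.67$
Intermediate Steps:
$S{\left(P,C \right)} = \frac{1}{3}$ ($S{\left(P,C \right)} = - \frac{4}{-12} = \left(-4\right) \left(- \frac{1}{12}\right) = \frac{1}{3}$)
$-266 + S{\left(21,-21 \right)} = -266 + \frac{1}{3} = - \frac{797}{3}$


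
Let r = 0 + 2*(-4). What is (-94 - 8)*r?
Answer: 816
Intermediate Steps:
r = -8 (r = 0 - 8 = -8)
(-94 - 8)*r = (-94 - 8)*(-8) = -102*(-8) = 816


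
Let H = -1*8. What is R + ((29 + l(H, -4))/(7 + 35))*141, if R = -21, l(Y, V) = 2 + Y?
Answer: 787/14 ≈ 56.214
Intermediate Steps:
H = -8
R + ((29 + l(H, -4))/(7 + 35))*141 = -21 + ((29 + (2 - 8))/(7 + 35))*141 = -21 + ((29 - 6)/42)*141 = -21 + (23*(1/42))*141 = -21 + (23/42)*141 = -21 + 1081/14 = 787/14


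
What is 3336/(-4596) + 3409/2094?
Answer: 723515/802002 ≈ 0.90214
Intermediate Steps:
3336/(-4596) + 3409/2094 = 3336*(-1/4596) + 3409*(1/2094) = -278/383 + 3409/2094 = 723515/802002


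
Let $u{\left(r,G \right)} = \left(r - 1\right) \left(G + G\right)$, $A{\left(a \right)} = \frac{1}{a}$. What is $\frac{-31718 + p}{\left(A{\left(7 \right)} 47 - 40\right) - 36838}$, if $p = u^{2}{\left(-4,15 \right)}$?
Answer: $\frac{64526}{258099} \approx 0.25$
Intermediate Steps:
$u{\left(r,G \right)} = 2 G \left(-1 + r\right)$ ($u{\left(r,G \right)} = \left(-1 + r\right) 2 G = 2 G \left(-1 + r\right)$)
$p = 22500$ ($p = \left(2 \cdot 15 \left(-1 - 4\right)\right)^{2} = \left(2 \cdot 15 \left(-5\right)\right)^{2} = \left(-150\right)^{2} = 22500$)
$\frac{-31718 + p}{\left(A{\left(7 \right)} 47 - 40\right) - 36838} = \frac{-31718 + 22500}{\left(\frac{1}{7} \cdot 47 - 40\right) - 36838} = - \frac{9218}{\left(\frac{1}{7} \cdot 47 - 40\right) - 36838} = - \frac{9218}{\left(\frac{47}{7} - 40\right) - 36838} = - \frac{9218}{- \frac{233}{7} - 36838} = - \frac{9218}{- \frac{258099}{7}} = \left(-9218\right) \left(- \frac{7}{258099}\right) = \frac{64526}{258099}$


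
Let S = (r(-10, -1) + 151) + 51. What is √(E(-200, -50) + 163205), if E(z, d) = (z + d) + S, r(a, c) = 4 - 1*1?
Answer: 2*√40790 ≈ 403.93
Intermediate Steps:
r(a, c) = 3 (r(a, c) = 4 - 1 = 3)
S = 205 (S = (3 + 151) + 51 = 154 + 51 = 205)
E(z, d) = 205 + d + z (E(z, d) = (z + d) + 205 = (d + z) + 205 = 205 + d + z)
√(E(-200, -50) + 163205) = √((205 - 50 - 200) + 163205) = √(-45 + 163205) = √163160 = 2*√40790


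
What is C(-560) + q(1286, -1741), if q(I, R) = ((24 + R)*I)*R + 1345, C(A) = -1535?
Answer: 3844235752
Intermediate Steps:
q(I, R) = 1345 + I*R*(24 + R) (q(I, R) = (I*(24 + R))*R + 1345 = I*R*(24 + R) + 1345 = 1345 + I*R*(24 + R))
C(-560) + q(1286, -1741) = -1535 + (1345 + 1286*(-1741)² + 24*1286*(-1741)) = -1535 + (1345 + 1286*3031081 - 53734224) = -1535 + (1345 + 3897970166 - 53734224) = -1535 + 3844237287 = 3844235752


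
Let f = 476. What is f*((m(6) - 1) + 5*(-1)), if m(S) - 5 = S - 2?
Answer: 1428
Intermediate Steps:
m(S) = 3 + S (m(S) = 5 + (S - 2) = 5 + (-2 + S) = 3 + S)
f*((m(6) - 1) + 5*(-1)) = 476*(((3 + 6) - 1) + 5*(-1)) = 476*((9 - 1) - 5) = 476*(8 - 5) = 476*3 = 1428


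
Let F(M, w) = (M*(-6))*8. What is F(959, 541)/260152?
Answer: -5754/32519 ≈ -0.17694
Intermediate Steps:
F(M, w) = -48*M (F(M, w) = -6*M*8 = -48*M)
F(959, 541)/260152 = -48*959/260152 = -46032*1/260152 = -5754/32519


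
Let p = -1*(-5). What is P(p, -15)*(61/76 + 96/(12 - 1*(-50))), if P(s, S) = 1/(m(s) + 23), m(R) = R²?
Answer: 5539/113088 ≈ 0.048980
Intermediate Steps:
p = 5
P(s, S) = 1/(23 + s²) (P(s, S) = 1/(s² + 23) = 1/(23 + s²))
P(p, -15)*(61/76 + 96/(12 - 1*(-50))) = (61/76 + 96/(12 - 1*(-50)))/(23 + 5²) = (61*(1/76) + 96/(12 + 50))/(23 + 25) = (61/76 + 96/62)/48 = (61/76 + 96*(1/62))/48 = (61/76 + 48/31)/48 = (1/48)*(5539/2356) = 5539/113088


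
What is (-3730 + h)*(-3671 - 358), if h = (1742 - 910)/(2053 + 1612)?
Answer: 55074890922/3665 ≈ 1.5027e+7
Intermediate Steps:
h = 832/3665 ≈ 0.22701
(-3730 + h)*(-3671 - 358) = (-3730 + 832/3665)*(-3671 - 358) = -13669618/3665*(-4029) = 55074890922/3665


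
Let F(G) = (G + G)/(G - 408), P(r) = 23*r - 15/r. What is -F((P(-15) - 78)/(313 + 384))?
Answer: -422/142399 ≈ -0.0029635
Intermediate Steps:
P(r) = -15/r + 23*r
F(G) = 2*G/(-408 + G) (F(G) = (2*G)/(-408 + G) = 2*G/(-408 + G))
-F((P(-15) - 78)/(313 + 384)) = -2*((-15/(-15) + 23*(-15)) - 78)/(313 + 384)/(-408 + ((-15/(-15) + 23*(-15)) - 78)/(313 + 384)) = -2*((-15*(-1/15) - 345) - 78)/697/(-408 + ((-15*(-1/15) - 345) - 78)/697) = -2*((1 - 345) - 78)*(1/697)/(-408 + ((1 - 345) - 78)*(1/697)) = -2*(-344 - 78)*(1/697)/(-408 + (-344 - 78)*(1/697)) = -2*(-422*1/697)/(-408 - 422*1/697) = -2*(-422)/(697*(-408 - 422/697)) = -2*(-422)/(697*(-284798/697)) = -2*(-422)*(-697)/(697*284798) = -1*422/142399 = -422/142399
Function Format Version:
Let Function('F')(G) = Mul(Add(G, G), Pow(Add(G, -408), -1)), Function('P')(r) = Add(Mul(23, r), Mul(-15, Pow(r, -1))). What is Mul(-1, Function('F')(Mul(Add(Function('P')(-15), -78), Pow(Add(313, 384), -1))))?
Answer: Rational(-422, 142399) ≈ -0.0029635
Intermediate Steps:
Function('P')(r) = Add(Mul(-15, Pow(r, -1)), Mul(23, r))
Function('F')(G) = Mul(2, G, Pow(Add(-408, G), -1)) (Function('F')(G) = Mul(Mul(2, G), Pow(Add(-408, G), -1)) = Mul(2, G, Pow(Add(-408, G), -1)))
Mul(-1, Function('F')(Mul(Add(Function('P')(-15), -78), Pow(Add(313, 384), -1)))) = Mul(-1, Mul(2, Mul(Add(Add(Mul(-15, Pow(-15, -1)), Mul(23, -15)), -78), Pow(Add(313, 384), -1)), Pow(Add(-408, Mul(Add(Add(Mul(-15, Pow(-15, -1)), Mul(23, -15)), -78), Pow(Add(313, 384), -1))), -1))) = Mul(-1, Mul(2, Mul(Add(Add(Mul(-15, Rational(-1, 15)), -345), -78), Pow(697, -1)), Pow(Add(-408, Mul(Add(Add(Mul(-15, Rational(-1, 15)), -345), -78), Pow(697, -1))), -1))) = Mul(-1, Mul(2, Mul(Add(Add(1, -345), -78), Rational(1, 697)), Pow(Add(-408, Mul(Add(Add(1, -345), -78), Rational(1, 697))), -1))) = Mul(-1, Mul(2, Mul(Add(-344, -78), Rational(1, 697)), Pow(Add(-408, Mul(Add(-344, -78), Rational(1, 697))), -1))) = Mul(-1, Mul(2, Mul(-422, Rational(1, 697)), Pow(Add(-408, Mul(-422, Rational(1, 697))), -1))) = Mul(-1, Mul(2, Rational(-422, 697), Pow(Add(-408, Rational(-422, 697)), -1))) = Mul(-1, Mul(2, Rational(-422, 697), Pow(Rational(-284798, 697), -1))) = Mul(-1, Mul(2, Rational(-422, 697), Rational(-697, 284798))) = Mul(-1, Rational(422, 142399)) = Rational(-422, 142399)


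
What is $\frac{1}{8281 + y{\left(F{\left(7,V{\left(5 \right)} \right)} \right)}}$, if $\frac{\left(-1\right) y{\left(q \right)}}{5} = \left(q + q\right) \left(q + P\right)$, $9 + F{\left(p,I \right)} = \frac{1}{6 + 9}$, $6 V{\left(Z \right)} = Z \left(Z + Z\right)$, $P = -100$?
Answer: $- \frac{45}{65267} \approx -0.00068948$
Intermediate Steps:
$V{\left(Z \right)} = \frac{Z^{2}}{3}$ ($V{\left(Z \right)} = \frac{Z \left(Z + Z\right)}{6} = \frac{Z 2 Z}{6} = \frac{2 Z^{2}}{6} = \frac{Z^{2}}{3}$)
$F{\left(p,I \right)} = - \frac{134}{15}$ ($F{\left(p,I \right)} = -9 + \frac{1}{6 + 9} = -9 + \frac{1}{15} = - \frac{134}{15}$)
$y{\left(q \right)} = - 10 q \left(-100 + q\right)$ ($y{\left(q \right)} = - 5 \left(q + q\right) \left(q - 100\right) = - 5 \cdot 2 q \left(-100 + q\right) = - 10 q \left(-100 + q\right)$)
$\frac{1}{8281 + y{\left(F{\left(7,V{\left(5 \right)} \right)} \right)}} = \frac{1}{8281 + 10 \left(- \frac{134}{15}\right) \left(100 - - \frac{134}{15}\right)} = \frac{1}{8281 + 10 \left(- \frac{134}{15}\right) \left(100 + \frac{134}{15}\right)} = \frac{1}{8281 + 10 \left(- \frac{134}{15}\right) \frac{1634}{15}} = \frac{1}{8281 - \frac{437912}{45}} = \frac{1}{- \frac{65267}{45}} = - \frac{45}{65267}$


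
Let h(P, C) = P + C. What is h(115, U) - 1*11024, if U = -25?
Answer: -10934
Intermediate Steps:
h(P, C) = C + P
h(115, U) - 1*11024 = (-25 + 115) - 1*11024 = 90 - 11024 = -10934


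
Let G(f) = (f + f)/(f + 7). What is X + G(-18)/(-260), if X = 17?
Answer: 12146/715 ≈ 16.987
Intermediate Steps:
G(f) = 2*f/(7 + f) (G(f) = (2*f)/(7 + f) = 2*f/(7 + f))
X + G(-18)/(-260) = 17 + (2*(-18)/(7 - 18))/(-260) = 17 + (2*(-18)/(-11))*(-1/260) = 17 + (2*(-18)*(-1/11))*(-1/260) = 17 + (36/11)*(-1/260) = 17 - 9/715 = 12146/715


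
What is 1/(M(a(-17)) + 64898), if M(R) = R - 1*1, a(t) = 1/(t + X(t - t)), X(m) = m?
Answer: 17/1103248 ≈ 1.5409e-5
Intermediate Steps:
a(t) = 1/t (a(t) = 1/(t + (t - t)) = 1/(t + 0) = 1/t)
M(R) = -1 + R (M(R) = R - 1 = -1 + R)
1/(M(a(-17)) + 64898) = 1/((-1 + 1/(-17)) + 64898) = 1/((-1 - 1/17) + 64898) = 1/(-18/17 + 64898) = 1/(1103248/17) = 17/1103248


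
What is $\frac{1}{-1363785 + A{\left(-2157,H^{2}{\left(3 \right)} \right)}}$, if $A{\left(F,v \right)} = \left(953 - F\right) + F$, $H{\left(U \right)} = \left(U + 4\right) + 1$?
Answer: $- \frac{1}{1362832} \approx -7.3377 \cdot 10^{-7}$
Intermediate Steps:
$H{\left(U \right)} = 5 + U$ ($H{\left(U \right)} = \left(4 + U\right) + 1 = 5 + U$)
$A{\left(F,v \right)} = 953$
$\frac{1}{-1363785 + A{\left(-2157,H^{2}{\left(3 \right)} \right)}} = \frac{1}{-1363785 + 953} = \frac{1}{-1362832} = - \frac{1}{1362832}$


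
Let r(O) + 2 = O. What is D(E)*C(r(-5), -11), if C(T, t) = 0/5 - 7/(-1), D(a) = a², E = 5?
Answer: 175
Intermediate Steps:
r(O) = -2 + O
C(T, t) = 7 (C(T, t) = 0*(⅕) - 7*(-1) = 0 + 7 = 7)
D(E)*C(r(-5), -11) = 5²*7 = 25*7 = 175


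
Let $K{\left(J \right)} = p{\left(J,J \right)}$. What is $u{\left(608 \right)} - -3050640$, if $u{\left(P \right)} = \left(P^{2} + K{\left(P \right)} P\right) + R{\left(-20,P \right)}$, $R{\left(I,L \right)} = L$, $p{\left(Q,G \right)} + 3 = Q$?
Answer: $3788752$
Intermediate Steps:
$p{\left(Q,G \right)} = -3 + Q$
$K{\left(J \right)} = -3 + J$
$u{\left(P \right)} = P + P^{2} + P \left(-3 + P\right)$ ($u{\left(P \right)} = \left(P^{2} + \left(-3 + P\right) P\right) + P = \left(P^{2} + P \left(-3 + P\right)\right) + P = P + P^{2} + P \left(-3 + P\right)$)
$u{\left(608 \right)} - -3050640 = 2 \cdot 608 \left(-1 + 608\right) - -3050640 = 2 \cdot 608 \cdot 607 + 3050640 = 738112 + 3050640 = 3788752$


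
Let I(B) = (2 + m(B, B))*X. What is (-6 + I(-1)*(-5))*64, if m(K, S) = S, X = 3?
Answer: -1344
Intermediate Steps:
I(B) = 6 + 3*B (I(B) = (2 + B)*3 = 6 + 3*B)
(-6 + I(-1)*(-5))*64 = (-6 + (6 + 3*(-1))*(-5))*64 = (-6 + (6 - 3)*(-5))*64 = (-6 + 3*(-5))*64 = (-6 - 15)*64 = -21*64 = -1344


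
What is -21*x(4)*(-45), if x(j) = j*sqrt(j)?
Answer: 7560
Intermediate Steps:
x(j) = j**(3/2)
-21*x(4)*(-45) = -21*4**(3/2)*(-45) = -21*8*(-45) = -168*(-45) = 7560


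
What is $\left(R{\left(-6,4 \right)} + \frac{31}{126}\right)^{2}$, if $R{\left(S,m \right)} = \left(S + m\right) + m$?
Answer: $\frac{80089}{15876} \approx 5.0447$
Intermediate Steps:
$R{\left(S,m \right)} = S + 2 m$
$\left(R{\left(-6,4 \right)} + \frac{31}{126}\right)^{2} = \left(\left(-6 + 2 \cdot 4\right) + \frac{31}{126}\right)^{2} = \left(\left(-6 + 8\right) + 31 \cdot \frac{1}{126}\right)^{2} = \left(2 + \frac{31}{126}\right)^{2} = \left(\frac{283}{126}\right)^{2} = \frac{80089}{15876}$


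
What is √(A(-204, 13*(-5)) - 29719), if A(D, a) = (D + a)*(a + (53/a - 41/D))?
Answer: I*√530503749555/6630 ≈ 109.86*I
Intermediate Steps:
A(D, a) = (D + a)*(a - 41/D + 53/a) (A(D, a) = (D + a)*(a + (-41/D + 53/a)) = (D + a)*(a - 41/D + 53/a))
√(A(-204, 13*(-5)) - 29719) = √((12 + (13*(-5))² - 2652*(-5) - 41*13*(-5)/(-204) + 53*(-204)/(13*(-5))) - 29719) = √((12 + (-65)² - 204*(-65) - 41*(-65)*(-1/204) + 53*(-204)/(-65)) - 29719) = √((12 + 4225 + 13260 - 2665/204 + 53*(-204)*(-1/65)) - 29719) = √((12 + 4225 + 13260 - 2665/204 + 10812/65) - 29719) = √(234042643/13260 - 29719) = √(-160031297/13260) = I*√530503749555/6630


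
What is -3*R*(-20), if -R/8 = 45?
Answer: -21600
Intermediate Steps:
R = -360 (R = -8*45 = -360)
-3*R*(-20) = -3*(-360)*(-20) = 1080*(-20) = -21600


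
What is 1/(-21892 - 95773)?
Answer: -1/117665 ≈ -8.4987e-6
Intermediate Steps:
1/(-21892 - 95773) = 1/(-117665) = -1/117665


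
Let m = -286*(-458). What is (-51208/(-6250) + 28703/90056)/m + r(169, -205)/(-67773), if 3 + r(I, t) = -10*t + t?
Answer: -22579948380218891/832778762858900000 ≈ -0.027114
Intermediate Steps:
r(I, t) = -3 - 9*t (r(I, t) = -3 + (-10*t + t) = -3 - 9*t)
m = 130988
(-51208/(-6250) + 28703/90056)/m + r(169, -205)/(-67773) = (-51208/(-6250) + 28703/90056)/130988 + (-3 - 9*(-205))/(-67773) = (-51208*(-1/6250) + 28703*(1/90056))*(1/130988) + (-3 + 1845)*(-1/67773) = (25604/3125 + 28703/90056)*(1/130988) + 1842*(-1/67773) = (2395490699/281425000)*(1/130988) - 614/22591 = 2395490699/36863297900000 - 614/22591 = -22579948380218891/832778762858900000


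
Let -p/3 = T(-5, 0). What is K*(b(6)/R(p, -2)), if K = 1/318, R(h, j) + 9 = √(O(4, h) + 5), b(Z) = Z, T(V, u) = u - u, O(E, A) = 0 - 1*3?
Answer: -9/4187 - √2/4187 ≈ -0.0024873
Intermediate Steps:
O(E, A) = -3 (O(E, A) = 0 - 3 = -3)
T(V, u) = 0
p = 0 (p = -3*0 = 0)
R(h, j) = -9 + √2 (R(h, j) = -9 + √(-3 + 5) = -9 + √2)
K = 1/318 ≈ 0.0031447
K*(b(6)/R(p, -2)) = (6/(-9 + √2))/318 = 1/(53*(-9 + √2))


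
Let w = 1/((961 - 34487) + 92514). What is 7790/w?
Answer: 459516520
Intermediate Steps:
w = 1/58988 (w = 1/(-33526 + 92514) = 1/58988 ≈ 1.6953e-5)
7790/w = 7790/(1/58988) = 7790*58988 = 459516520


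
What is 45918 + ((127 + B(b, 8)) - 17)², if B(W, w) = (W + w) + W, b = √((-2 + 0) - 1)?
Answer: 59830 + 472*I*√3 ≈ 59830.0 + 817.53*I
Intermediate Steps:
b = I*√3 (b = √(-2 - 1) = √(-3) = I*√3 ≈ 1.732*I)
B(W, w) = w + 2*W
45918 + ((127 + B(b, 8)) - 17)² = 45918 + ((127 + (8 + 2*(I*√3))) - 17)² = 45918 + ((127 + (8 + 2*I*√3)) - 17)² = 45918 + ((135 + 2*I*√3) - 17)² = 45918 + (118 + 2*I*√3)²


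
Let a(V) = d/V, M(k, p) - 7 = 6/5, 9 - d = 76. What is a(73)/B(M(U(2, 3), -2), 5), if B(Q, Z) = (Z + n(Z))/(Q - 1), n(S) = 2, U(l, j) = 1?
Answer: -2412/2555 ≈ -0.94403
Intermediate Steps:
d = -67 (d = 9 - 1*76 = 9 - 76 = -67)
M(k, p) = 41/5 (M(k, p) = 7 + 6/5 = 41/5)
a(V) = -67/V
B(Q, Z) = (2 + Z)/(-1 + Q) (B(Q, Z) = (Z + 2)/(Q - 1) = (2 + Z)/(-1 + Q))
a(73)/B(M(U(2, 3), -2), 5) = (-67/73)/(((2 + 5)/(-1 + 41/5))) = (-67*1/73)/((7/(36/5))) = -67/(73*((5/36)*7)) = -67/(73*35/36) = -67/73*36/35 = -2412/2555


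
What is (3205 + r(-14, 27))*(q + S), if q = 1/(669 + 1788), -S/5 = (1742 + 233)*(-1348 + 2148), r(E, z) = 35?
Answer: -2329235999880/91 ≈ -2.5596e+10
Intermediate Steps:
S = -7900000 (S = -5*(1742 + 233)*(-1348 + 2148) = -9875*800 = -5*1580000 = -7900000)
q = 1/2457 ≈ 0.00040700
(3205 + r(-14, 27))*(q + S) = (3205 + 35)*(1/2457 - 7900000) = 3240*(-19410299999/2457) = -2329235999880/91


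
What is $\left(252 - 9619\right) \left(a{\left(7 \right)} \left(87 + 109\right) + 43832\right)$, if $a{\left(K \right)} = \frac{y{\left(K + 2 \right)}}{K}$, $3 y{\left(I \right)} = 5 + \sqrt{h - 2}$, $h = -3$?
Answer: $- \frac{1233034412}{3} - \frac{262276 i \sqrt{5}}{3} \approx -4.1101 \cdot 10^{8} - 1.9549 \cdot 10^{5} i$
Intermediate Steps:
$y{\left(I \right)} = \frac{5}{3} + \frac{i \sqrt{5}}{3}$ ($y{\left(I \right)} = \frac{5 + \sqrt{-3 - 2}}{3} = \frac{5 + \sqrt{-5}}{3} = \frac{5 + i \sqrt{5}}{3} = \frac{5}{3} + \frac{i \sqrt{5}}{3}$)
$a{\left(K \right)} = \frac{\frac{5}{3} + \frac{i \sqrt{5}}{3}}{K}$
$\left(252 - 9619\right) \left(a{\left(7 \right)} \left(87 + 109\right) + 43832\right) = \left(252 - 9619\right) \left(\frac{5 + i \sqrt{5}}{3 \cdot 7} \left(87 + 109\right) + 43832\right) = - 9367 \left(\frac{1}{3} \cdot \frac{1}{7} \left(5 + i \sqrt{5}\right) 196 + 43832\right) = - 9367 \left(\left(\frac{5}{21} + \frac{i \sqrt{5}}{21}\right) 196 + 43832\right) = - 9367 \left(\left(\frac{140}{3} + \frac{28 i \sqrt{5}}{3}\right) + 43832\right) = - 9367 \left(\frac{131636}{3} + \frac{28 i \sqrt{5}}{3}\right) = - \frac{1233034412}{3} - \frac{262276 i \sqrt{5}}{3}$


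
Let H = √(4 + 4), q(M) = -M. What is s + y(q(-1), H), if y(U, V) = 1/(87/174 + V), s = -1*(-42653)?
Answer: 1322241/31 + 8*√2/31 ≈ 42653.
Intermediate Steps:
s = 42653
H = 2*√2 (H = √8 = 2*√2 ≈ 2.8284)
y(U, V) = 1/(½ + V) (y(U, V) = 1/(87*(1/174) + V) = 1/(½ + V))
s + y(q(-1), H) = 42653 + 2/(1 + 2*(2*√2)) = 42653 + 2/(1 + 4*√2)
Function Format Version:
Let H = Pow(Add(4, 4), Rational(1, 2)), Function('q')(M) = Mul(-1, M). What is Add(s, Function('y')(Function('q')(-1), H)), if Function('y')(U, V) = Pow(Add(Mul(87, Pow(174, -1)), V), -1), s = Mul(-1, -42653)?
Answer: Add(Rational(1322241, 31), Mul(Rational(8, 31), Pow(2, Rational(1, 2)))) ≈ 42653.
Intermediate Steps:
s = 42653
H = Mul(2, Pow(2, Rational(1, 2))) (H = Pow(8, Rational(1, 2)) = Mul(2, Pow(2, Rational(1, 2))) ≈ 2.8284)
Function('y')(U, V) = Pow(Add(Rational(1, 2), V), -1) (Function('y')(U, V) = Pow(Add(Mul(87, Rational(1, 174)), V), -1) = Pow(Add(Rational(1, 2), V), -1))
Add(s, Function('y')(Function('q')(-1), H)) = Add(42653, Mul(2, Pow(Add(1, Mul(2, Mul(2, Pow(2, Rational(1, 2))))), -1))) = Add(42653, Mul(2, Pow(Add(1, Mul(4, Pow(2, Rational(1, 2)))), -1)))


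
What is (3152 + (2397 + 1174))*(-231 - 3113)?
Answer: -22481712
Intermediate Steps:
(3152 + (2397 + 1174))*(-231 - 3113) = (3152 + 3571)*(-3344) = 6723*(-3344) = -22481712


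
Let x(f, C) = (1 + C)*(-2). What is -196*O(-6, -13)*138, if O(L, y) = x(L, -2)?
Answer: -54096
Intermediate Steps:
x(f, C) = -2 - 2*C
O(L, y) = 2 (O(L, y) = -2 - 2*(-2) = -2 + 4 = 2)
-196*O(-6, -13)*138 = -196*2*138 = -392*138 = -54096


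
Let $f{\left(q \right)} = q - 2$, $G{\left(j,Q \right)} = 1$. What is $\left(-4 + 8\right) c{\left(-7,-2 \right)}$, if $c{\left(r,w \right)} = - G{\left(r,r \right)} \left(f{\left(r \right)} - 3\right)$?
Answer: $48$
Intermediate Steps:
$f{\left(q \right)} = -2 + q$ ($f{\left(q \right)} = q - 2 = -2 + q$)
$c{\left(r,w \right)} = 5 - r$ ($c{\left(r,w \right)} = \left(-1\right) 1 \left(\left(-2 + r\right) - 3\right) = - (-5 + r) = 5 - r$)
$\left(-4 + 8\right) c{\left(-7,-2 \right)} = \left(-4 + 8\right) \left(5 - -7\right) = 4 \left(5 + 7\right) = 4 \cdot 12 = 48$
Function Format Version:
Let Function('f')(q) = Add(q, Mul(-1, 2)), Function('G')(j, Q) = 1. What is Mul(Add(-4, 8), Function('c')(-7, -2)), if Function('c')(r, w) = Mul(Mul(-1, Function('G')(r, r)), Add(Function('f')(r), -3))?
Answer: 48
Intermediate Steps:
Function('f')(q) = Add(-2, q) (Function('f')(q) = Add(q, -2) = Add(-2, q))
Function('c')(r, w) = Add(5, Mul(-1, r)) (Function('c')(r, w) = Mul(Mul(-1, 1), Add(Add(-2, r), -3)) = Mul(-1, Add(-5, r)) = Add(5, Mul(-1, r)))
Mul(Add(-4, 8), Function('c')(-7, -2)) = Mul(Add(-4, 8), Add(5, Mul(-1, -7))) = Mul(4, Add(5, 7)) = Mul(4, 12) = 48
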